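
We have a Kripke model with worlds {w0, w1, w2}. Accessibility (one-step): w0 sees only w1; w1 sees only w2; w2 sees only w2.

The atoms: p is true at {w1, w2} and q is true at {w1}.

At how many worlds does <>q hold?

w0: successors {w1}; q there: w1:T. ✓
w1: successors {w2}; q there: w2:F. ✗
w2: successors {w2}; q there: w2:F. ✗
Satisfying worlds: {w0}.

1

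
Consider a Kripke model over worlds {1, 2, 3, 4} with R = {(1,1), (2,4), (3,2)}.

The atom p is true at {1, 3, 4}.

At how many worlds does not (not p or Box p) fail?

1: not p or Box p is T. ✗
2: not p or Box p is T. ✗
3: not p or Box p is F. ✓
4: not p or Box p is T. ✗
Satisfying worlds: {3}.
So not (not p or Box p) fails at the other 3 worlds.

3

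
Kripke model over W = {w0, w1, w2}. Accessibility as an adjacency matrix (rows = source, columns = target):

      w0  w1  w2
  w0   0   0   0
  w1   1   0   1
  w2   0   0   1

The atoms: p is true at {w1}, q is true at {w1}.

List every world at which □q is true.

w0: no successors, so □q holds vacuously. ✓
w1: successors {w0, w2}; q there: w0:F, w2:F. ✗
w2: successors {w2}; q there: w2:F. ✗

{w0}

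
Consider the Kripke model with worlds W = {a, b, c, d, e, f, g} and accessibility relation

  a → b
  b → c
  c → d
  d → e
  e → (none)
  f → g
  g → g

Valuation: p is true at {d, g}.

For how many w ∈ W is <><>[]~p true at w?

a: successors {b}; <>[]~p there: b:F. ✗
b: successors {c}; <>[]~p there: c:T. ✓
c: successors {d}; <>[]~p there: d:T. ✓
d: successors {e}; <>[]~p there: e:F. ✗
e: no successors, so <><>[]~p fails. ✗
f: successors {g}; <>[]~p there: g:F. ✗
g: successors {g}; <>[]~p there: g:F. ✗
Satisfying worlds: {b, c}.

2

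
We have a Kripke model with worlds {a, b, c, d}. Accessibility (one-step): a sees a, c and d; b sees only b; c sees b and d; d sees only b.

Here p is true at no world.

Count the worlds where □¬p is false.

a: successors {a, c, d}; ¬p there: a:T, c:T, d:T. ✓
b: successors {b}; ¬p there: b:T. ✓
c: successors {b, d}; ¬p there: b:T, d:T. ✓
d: successors {b}; ¬p there: b:T. ✓
Satisfying worlds: {a, b, c, d}.
So □¬p fails at the other 0 worlds.

0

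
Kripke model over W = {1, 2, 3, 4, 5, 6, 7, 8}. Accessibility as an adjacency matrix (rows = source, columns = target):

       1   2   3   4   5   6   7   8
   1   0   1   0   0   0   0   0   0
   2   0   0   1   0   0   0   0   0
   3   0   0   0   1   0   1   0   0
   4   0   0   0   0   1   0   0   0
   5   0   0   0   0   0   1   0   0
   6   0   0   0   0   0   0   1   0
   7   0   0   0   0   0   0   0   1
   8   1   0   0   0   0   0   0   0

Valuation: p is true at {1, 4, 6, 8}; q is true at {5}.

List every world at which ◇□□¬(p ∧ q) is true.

{1, 2, 3, 4, 5, 6, 7, 8}

1: successors {2}; □□¬(p ∧ q) there: 2:T. ✓
2: successors {3}; □□¬(p ∧ q) there: 3:T. ✓
3: successors {4, 6}; □□¬(p ∧ q) there: 4:T, 6:T. ✓
4: successors {5}; □□¬(p ∧ q) there: 5:T. ✓
5: successors {6}; □□¬(p ∧ q) there: 6:T. ✓
6: successors {7}; □□¬(p ∧ q) there: 7:T. ✓
7: successors {8}; □□¬(p ∧ q) there: 8:T. ✓
8: successors {1}; □□¬(p ∧ q) there: 1:T. ✓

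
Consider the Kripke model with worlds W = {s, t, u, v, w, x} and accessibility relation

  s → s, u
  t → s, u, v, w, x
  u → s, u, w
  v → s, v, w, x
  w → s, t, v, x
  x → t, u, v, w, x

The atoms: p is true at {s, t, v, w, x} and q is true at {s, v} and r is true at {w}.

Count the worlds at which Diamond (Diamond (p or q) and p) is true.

6

s: successors {s, u}; Diamond (p or q) and p there: s:T, u:F. ✓
t: successors {s, u, v, w, x}; Diamond (p or q) and p there: s:T, u:F, v:T, w:T, x:T. ✓
u: successors {s, u, w}; Diamond (p or q) and p there: s:T, u:F, w:T. ✓
v: successors {s, v, w, x}; Diamond (p or q) and p there: s:T, v:T, w:T, x:T. ✓
w: successors {s, t, v, x}; Diamond (p or q) and p there: s:T, t:T, v:T, x:T. ✓
x: successors {t, u, v, w, x}; Diamond (p or q) and p there: t:T, u:F, v:T, w:T, x:T. ✓
Satisfying worlds: {s, t, u, v, w, x}.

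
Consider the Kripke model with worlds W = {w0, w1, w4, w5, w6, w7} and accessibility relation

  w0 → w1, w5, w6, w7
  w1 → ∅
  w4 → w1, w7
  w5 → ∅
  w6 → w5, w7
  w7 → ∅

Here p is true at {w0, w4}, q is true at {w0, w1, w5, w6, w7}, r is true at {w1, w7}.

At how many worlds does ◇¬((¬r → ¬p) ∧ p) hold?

w0: successors {w1, w5, w6, w7}; ¬((¬r → ¬p) ∧ p) there: w1:T, w5:T, w6:T, w7:T. ✓
w1: no successors, so ◇¬((¬r → ¬p) ∧ p) fails. ✗
w4: successors {w1, w7}; ¬((¬r → ¬p) ∧ p) there: w1:T, w7:T. ✓
w5: no successors, so ◇¬((¬r → ¬p) ∧ p) fails. ✗
w6: successors {w5, w7}; ¬((¬r → ¬p) ∧ p) there: w5:T, w7:T. ✓
w7: no successors, so ◇¬((¬r → ¬p) ∧ p) fails. ✗
Satisfying worlds: {w0, w4, w6}.

3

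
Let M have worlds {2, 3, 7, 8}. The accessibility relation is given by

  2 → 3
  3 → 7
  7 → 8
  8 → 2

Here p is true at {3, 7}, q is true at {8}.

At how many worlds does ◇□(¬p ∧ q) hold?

2: successors {3}; □(¬p ∧ q) there: 3:F. ✗
3: successors {7}; □(¬p ∧ q) there: 7:T. ✓
7: successors {8}; □(¬p ∧ q) there: 8:F. ✗
8: successors {2}; □(¬p ∧ q) there: 2:F. ✗
Satisfying worlds: {3}.

1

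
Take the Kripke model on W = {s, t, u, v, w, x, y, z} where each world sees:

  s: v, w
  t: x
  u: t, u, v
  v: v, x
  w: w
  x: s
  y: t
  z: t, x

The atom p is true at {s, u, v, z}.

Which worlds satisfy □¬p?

s: successors {v, w}; ¬p there: v:F, w:T. ✗
t: successors {x}; ¬p there: x:T. ✓
u: successors {t, u, v}; ¬p there: t:T, u:F, v:F. ✗
v: successors {v, x}; ¬p there: v:F, x:T. ✗
w: successors {w}; ¬p there: w:T. ✓
x: successors {s}; ¬p there: s:F. ✗
y: successors {t}; ¬p there: t:T. ✓
z: successors {t, x}; ¬p there: t:T, x:T. ✓

{t, w, y, z}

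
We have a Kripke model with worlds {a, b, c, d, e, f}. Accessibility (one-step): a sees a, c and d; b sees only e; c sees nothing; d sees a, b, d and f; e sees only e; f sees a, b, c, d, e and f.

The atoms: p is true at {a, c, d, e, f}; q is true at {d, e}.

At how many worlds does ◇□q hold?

5

a: successors {a, c, d}; □q there: a:F, c:T, d:F. ✓
b: successors {e}; □q there: e:T. ✓
c: no successors, so ◇□q fails. ✗
d: successors {a, b, d, f}; □q there: a:F, b:T, d:F, f:F. ✓
e: successors {e}; □q there: e:T. ✓
f: successors {a, b, c, d, e, f}; □q there: a:F, b:T, c:T, d:F, e:T, f:F. ✓
Satisfying worlds: {a, b, d, e, f}.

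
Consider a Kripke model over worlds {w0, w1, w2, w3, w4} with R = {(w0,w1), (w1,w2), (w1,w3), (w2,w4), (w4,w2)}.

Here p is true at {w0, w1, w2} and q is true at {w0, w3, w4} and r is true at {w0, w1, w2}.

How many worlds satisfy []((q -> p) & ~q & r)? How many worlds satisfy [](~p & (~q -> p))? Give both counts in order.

For []((q -> p) & ~q & r):
w0: successors {w1}; (q -> p) & ~q & r there: w1:T. ✓
w1: successors {w2, w3}; (q -> p) & ~q & r there: w2:T, w3:F. ✗
w2: successors {w4}; (q -> p) & ~q & r there: w4:F. ✗
w3: no successors, so []((q -> p) & ~q & r) holds vacuously. ✓
w4: successors {w2}; (q -> p) & ~q & r there: w2:T. ✓
— 3 worlds.
For [](~p & (~q -> p)):
w0: successors {w1}; ~p & (~q -> p) there: w1:F. ✗
w1: successors {w2, w3}; ~p & (~q -> p) there: w2:F, w3:T. ✗
w2: successors {w4}; ~p & (~q -> p) there: w4:T. ✓
w3: no successors, so [](~p & (~q -> p)) holds vacuously. ✓
w4: successors {w2}; ~p & (~q -> p) there: w2:F. ✗
— 2 worlds.

3 and 2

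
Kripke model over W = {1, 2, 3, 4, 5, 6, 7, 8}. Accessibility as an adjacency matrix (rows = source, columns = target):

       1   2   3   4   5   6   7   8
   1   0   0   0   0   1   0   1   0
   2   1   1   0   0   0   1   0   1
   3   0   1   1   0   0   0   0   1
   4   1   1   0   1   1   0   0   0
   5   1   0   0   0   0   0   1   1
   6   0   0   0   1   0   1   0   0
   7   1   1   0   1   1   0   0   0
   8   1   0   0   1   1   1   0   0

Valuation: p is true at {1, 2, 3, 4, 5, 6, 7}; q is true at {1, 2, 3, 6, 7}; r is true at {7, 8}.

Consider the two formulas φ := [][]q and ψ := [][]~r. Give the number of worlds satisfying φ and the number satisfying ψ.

For [][]q:
1: successors {5, 7}; []q there: 5:F, 7:F. ✗
2: successors {1, 2, 6, 8}; []q there: 1:F, 2:F, 6:F, 8:F. ✗
3: successors {2, 3, 8}; []q there: 2:F, 3:F, 8:F. ✗
4: successors {1, 2, 4, 5}; []q there: 1:F, 2:F, 4:F, 5:F. ✗
5: successors {1, 7, 8}; []q there: 1:F, 7:F, 8:F. ✗
6: successors {4, 6}; []q there: 4:F, 6:F. ✗
7: successors {1, 2, 4, 5}; []q there: 1:F, 2:F, 4:F, 5:F. ✗
8: successors {1, 4, 5, 6}; []q there: 1:F, 4:F, 5:F, 6:F. ✗
— 0 worlds.
For [][]~r:
1: successors {5, 7}; []~r there: 5:F, 7:T. ✗
2: successors {1, 2, 6, 8}; []~r there: 1:F, 2:F, 6:T, 8:T. ✗
3: successors {2, 3, 8}; []~r there: 2:F, 3:F, 8:T. ✗
4: successors {1, 2, 4, 5}; []~r there: 1:F, 2:F, 4:T, 5:F. ✗
5: successors {1, 7, 8}; []~r there: 1:F, 7:T, 8:T. ✗
6: successors {4, 6}; []~r there: 4:T, 6:T. ✓
7: successors {1, 2, 4, 5}; []~r there: 1:F, 2:F, 4:T, 5:F. ✗
8: successors {1, 4, 5, 6}; []~r there: 1:F, 4:T, 5:F, 6:T. ✗
— 1 world.

0 and 1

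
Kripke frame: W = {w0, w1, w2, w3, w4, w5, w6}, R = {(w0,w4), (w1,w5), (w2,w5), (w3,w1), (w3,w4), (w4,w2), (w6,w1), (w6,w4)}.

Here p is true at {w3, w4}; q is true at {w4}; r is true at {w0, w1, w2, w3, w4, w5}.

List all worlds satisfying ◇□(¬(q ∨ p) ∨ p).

{w0, w1, w2, w3, w4, w6}

w0: successors {w4}; □(¬(q ∨ p) ∨ p) there: w4:T. ✓
w1: successors {w5}; □(¬(q ∨ p) ∨ p) there: w5:T. ✓
w2: successors {w5}; □(¬(q ∨ p) ∨ p) there: w5:T. ✓
w3: successors {w1, w4}; □(¬(q ∨ p) ∨ p) there: w1:T, w4:T. ✓
w4: successors {w2}; □(¬(q ∨ p) ∨ p) there: w2:T. ✓
w5: no successors, so ◇□(¬(q ∨ p) ∨ p) fails. ✗
w6: successors {w1, w4}; □(¬(q ∨ p) ∨ p) there: w1:T, w4:T. ✓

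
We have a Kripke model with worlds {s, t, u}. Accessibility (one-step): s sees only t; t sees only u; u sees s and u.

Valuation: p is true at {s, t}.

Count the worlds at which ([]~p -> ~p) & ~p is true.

s: []~p -> ~p is T, ~p is F. ✗
t: []~p -> ~p is F, ~p is F. ✗
u: []~p -> ~p is T, ~p is T. ✓
Satisfying worlds: {u}.

1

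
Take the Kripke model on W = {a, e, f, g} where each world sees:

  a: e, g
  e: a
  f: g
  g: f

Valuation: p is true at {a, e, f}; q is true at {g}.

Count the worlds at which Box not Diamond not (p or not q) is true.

2

a: successors {e, g}; not Diamond not (p or not q) there: e:T, g:T. ✓
e: successors {a}; not Diamond not (p or not q) there: a:F. ✗
f: successors {g}; not Diamond not (p or not q) there: g:T. ✓
g: successors {f}; not Diamond not (p or not q) there: f:F. ✗
Satisfying worlds: {a, f}.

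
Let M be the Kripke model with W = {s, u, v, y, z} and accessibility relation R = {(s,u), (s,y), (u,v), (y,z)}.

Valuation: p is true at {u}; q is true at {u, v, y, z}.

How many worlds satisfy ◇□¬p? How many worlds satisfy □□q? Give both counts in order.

3 and 5

For ◇□¬p:
s: successors {u, y}; □¬p there: u:T, y:T. ✓
u: successors {v}; □¬p there: v:T. ✓
v: no successors, so ◇□¬p fails. ✗
y: successors {z}; □¬p there: z:T. ✓
z: no successors, so ◇□¬p fails. ✗
— 3 worlds.
For □□q:
s: successors {u, y}; □q there: u:T, y:T. ✓
u: successors {v}; □q there: v:T. ✓
v: no successors, so □□q holds vacuously. ✓
y: successors {z}; □q there: z:T. ✓
z: no successors, so □□q holds vacuously. ✓
— 5 worlds.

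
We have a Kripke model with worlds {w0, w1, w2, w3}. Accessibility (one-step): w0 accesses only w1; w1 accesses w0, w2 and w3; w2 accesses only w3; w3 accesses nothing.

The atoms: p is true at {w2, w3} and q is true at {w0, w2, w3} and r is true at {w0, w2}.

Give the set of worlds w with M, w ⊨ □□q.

w0: successors {w1}; □q there: w1:T. ✓
w1: successors {w0, w2, w3}; □q there: w0:F, w2:T, w3:T. ✗
w2: successors {w3}; □q there: w3:T. ✓
w3: no successors, so □□q holds vacuously. ✓

{w0, w2, w3}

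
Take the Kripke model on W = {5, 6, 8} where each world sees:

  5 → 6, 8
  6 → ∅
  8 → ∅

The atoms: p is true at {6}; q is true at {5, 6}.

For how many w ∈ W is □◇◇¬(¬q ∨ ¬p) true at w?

2

5: successors {6, 8}; ◇◇¬(¬q ∨ ¬p) there: 6:F, 8:F. ✗
6: no successors, so □◇◇¬(¬q ∨ ¬p) holds vacuously. ✓
8: no successors, so □◇◇¬(¬q ∨ ¬p) holds vacuously. ✓
Satisfying worlds: {6, 8}.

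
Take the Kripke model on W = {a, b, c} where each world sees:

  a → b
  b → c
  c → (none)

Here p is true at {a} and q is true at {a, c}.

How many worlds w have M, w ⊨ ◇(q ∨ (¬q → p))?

a: successors {b}; q ∨ (¬q → p) there: b:F. ✗
b: successors {c}; q ∨ (¬q → p) there: c:T. ✓
c: no successors, so ◇(q ∨ (¬q → p)) fails. ✗
Satisfying worlds: {b}.

1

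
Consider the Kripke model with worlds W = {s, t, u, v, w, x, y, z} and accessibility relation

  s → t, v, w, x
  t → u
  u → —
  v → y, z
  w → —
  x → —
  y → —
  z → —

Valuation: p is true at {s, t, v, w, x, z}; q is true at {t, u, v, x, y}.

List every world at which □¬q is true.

{u, w, x, y, z}

s: successors {t, v, w, x}; ¬q there: t:F, v:F, w:T, x:F. ✗
t: successors {u}; ¬q there: u:F. ✗
u: no successors, so □¬q holds vacuously. ✓
v: successors {y, z}; ¬q there: y:F, z:T. ✗
w: no successors, so □¬q holds vacuously. ✓
x: no successors, so □¬q holds vacuously. ✓
y: no successors, so □¬q holds vacuously. ✓
z: no successors, so □¬q holds vacuously. ✓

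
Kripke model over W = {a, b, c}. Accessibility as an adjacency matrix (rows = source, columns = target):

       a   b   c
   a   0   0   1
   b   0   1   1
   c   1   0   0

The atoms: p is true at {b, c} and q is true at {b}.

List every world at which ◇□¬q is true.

a: successors {c}; □¬q there: c:T. ✓
b: successors {b, c}; □¬q there: b:F, c:T. ✓
c: successors {a}; □¬q there: a:T. ✓

{a, b, c}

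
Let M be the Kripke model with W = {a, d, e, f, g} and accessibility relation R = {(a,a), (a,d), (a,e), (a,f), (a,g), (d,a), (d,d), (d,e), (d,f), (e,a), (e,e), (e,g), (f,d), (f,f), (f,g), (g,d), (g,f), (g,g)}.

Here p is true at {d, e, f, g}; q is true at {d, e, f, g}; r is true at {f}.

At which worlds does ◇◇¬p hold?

a: successors {a, d, e, f, g}; ◇¬p there: a:T, d:T, e:T, f:F, g:F. ✓
d: successors {a, d, e, f}; ◇¬p there: a:T, d:T, e:T, f:F. ✓
e: successors {a, e, g}; ◇¬p there: a:T, e:T, g:F. ✓
f: successors {d, f, g}; ◇¬p there: d:T, f:F, g:F. ✓
g: successors {d, f, g}; ◇¬p there: d:T, f:F, g:F. ✓

{a, d, e, f, g}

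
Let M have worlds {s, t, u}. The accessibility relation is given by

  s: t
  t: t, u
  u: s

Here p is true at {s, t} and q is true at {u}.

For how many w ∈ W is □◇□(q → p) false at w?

1

s: successors {t}; ◇□(q → p) there: t:T. ✓
t: successors {t, u}; ◇□(q → p) there: t:T, u:T. ✓
u: successors {s}; ◇□(q → p) there: s:F. ✗
Satisfying worlds: {s, t}.
So □◇□(q → p) fails at the other 1 world.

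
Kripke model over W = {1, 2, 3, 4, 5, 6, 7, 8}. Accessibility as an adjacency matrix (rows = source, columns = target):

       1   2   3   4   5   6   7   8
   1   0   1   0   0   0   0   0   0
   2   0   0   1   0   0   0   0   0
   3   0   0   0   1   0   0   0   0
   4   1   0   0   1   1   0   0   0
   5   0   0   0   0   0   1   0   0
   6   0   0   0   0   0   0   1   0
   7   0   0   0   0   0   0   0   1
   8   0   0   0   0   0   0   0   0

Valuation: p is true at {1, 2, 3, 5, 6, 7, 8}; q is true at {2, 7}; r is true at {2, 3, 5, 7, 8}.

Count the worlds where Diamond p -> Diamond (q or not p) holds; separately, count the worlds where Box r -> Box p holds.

For Diamond p -> Diamond (q or not p):
1: Diamond p is T, Diamond (q or not p) is T. ✓
2: Diamond p is T, Diamond (q or not p) is F. ✗
3: Diamond p is F, Diamond (q or not p) is T. ✓
4: Diamond p is T, Diamond (q or not p) is T. ✓
5: Diamond p is T, Diamond (q or not p) is F. ✗
6: Diamond p is T, Diamond (q or not p) is T. ✓
7: Diamond p is T, Diamond (q or not p) is F. ✗
8: Diamond p is F, Diamond (q or not p) is F. ✓
— 5 worlds.
For Box r -> Box p:
1: Box r is T, Box p is T. ✓
2: Box r is T, Box p is T. ✓
3: Box r is F, Box p is F. ✓
4: Box r is F, Box p is F. ✓
5: Box r is F, Box p is T. ✓
6: Box r is T, Box p is T. ✓
7: Box r is T, Box p is T. ✓
8: Box r is T, Box p is T. ✓
— 8 worlds.

5 and 8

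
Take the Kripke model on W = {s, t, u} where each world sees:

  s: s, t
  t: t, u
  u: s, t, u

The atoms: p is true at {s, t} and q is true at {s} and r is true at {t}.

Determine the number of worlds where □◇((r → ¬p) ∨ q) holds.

3

s: successors {s, t}; ◇((r → ¬p) ∨ q) there: s:T, t:T. ✓
t: successors {t, u}; ◇((r → ¬p) ∨ q) there: t:T, u:T. ✓
u: successors {s, t, u}; ◇((r → ¬p) ∨ q) there: s:T, t:T, u:T. ✓
Satisfying worlds: {s, t, u}.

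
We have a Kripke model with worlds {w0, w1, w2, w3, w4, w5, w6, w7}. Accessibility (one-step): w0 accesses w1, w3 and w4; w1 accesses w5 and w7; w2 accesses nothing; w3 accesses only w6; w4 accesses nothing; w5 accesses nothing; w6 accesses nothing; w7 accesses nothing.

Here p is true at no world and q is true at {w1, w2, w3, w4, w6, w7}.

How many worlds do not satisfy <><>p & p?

8

w0: <><>p is F, p is F. ✗
w1: <><>p is F, p is F. ✗
w2: <><>p is F, p is F. ✗
w3: <><>p is F, p is F. ✗
w4: <><>p is F, p is F. ✗
w5: <><>p is F, p is F. ✗
w6: <><>p is F, p is F. ✗
w7: <><>p is F, p is F. ✗
Satisfying worlds: ∅.
So <><>p & p fails at the other 8 worlds.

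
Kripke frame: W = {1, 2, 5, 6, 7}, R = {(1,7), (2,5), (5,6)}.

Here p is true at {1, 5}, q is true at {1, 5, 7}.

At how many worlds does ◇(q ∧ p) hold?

1: successors {7}; q ∧ p there: 7:F. ✗
2: successors {5}; q ∧ p there: 5:T. ✓
5: successors {6}; q ∧ p there: 6:F. ✗
6: no successors, so ◇(q ∧ p) fails. ✗
7: no successors, so ◇(q ∧ p) fails. ✗
Satisfying worlds: {2}.

1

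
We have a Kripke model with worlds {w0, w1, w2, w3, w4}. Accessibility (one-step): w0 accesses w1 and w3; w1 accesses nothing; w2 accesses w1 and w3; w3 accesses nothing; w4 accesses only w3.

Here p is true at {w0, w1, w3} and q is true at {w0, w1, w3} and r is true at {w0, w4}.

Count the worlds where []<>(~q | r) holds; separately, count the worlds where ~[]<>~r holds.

2 and 3

For []<>(~q | r):
w0: successors {w1, w3}; <>(~q | r) there: w1:F, w3:F. ✗
w1: no successors, so []<>(~q | r) holds vacuously. ✓
w2: successors {w1, w3}; <>(~q | r) there: w1:F, w3:F. ✗
w3: no successors, so []<>(~q | r) holds vacuously. ✓
w4: successors {w3}; <>(~q | r) there: w3:F. ✗
— 2 worlds.
For ~[]<>~r:
w0: []<>~r is F. ✓
w1: []<>~r is T. ✗
w2: []<>~r is F. ✓
w3: []<>~r is T. ✗
w4: []<>~r is F. ✓
— 3 worlds.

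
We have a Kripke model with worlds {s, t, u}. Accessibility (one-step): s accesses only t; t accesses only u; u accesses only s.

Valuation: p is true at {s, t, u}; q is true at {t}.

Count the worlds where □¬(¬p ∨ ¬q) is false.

s: successors {t}; ¬(¬p ∨ ¬q) there: t:T. ✓
t: successors {u}; ¬(¬p ∨ ¬q) there: u:F. ✗
u: successors {s}; ¬(¬p ∨ ¬q) there: s:F. ✗
Satisfying worlds: {s}.
So □¬(¬p ∨ ¬q) fails at the other 2 worlds.

2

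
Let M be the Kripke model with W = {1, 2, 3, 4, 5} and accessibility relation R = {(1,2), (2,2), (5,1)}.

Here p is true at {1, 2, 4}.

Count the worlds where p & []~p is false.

1: p is T, []~p is F. ✗
2: p is T, []~p is F. ✗
3: p is F, []~p is T. ✗
4: p is T, []~p is T. ✓
5: p is F, []~p is F. ✗
Satisfying worlds: {4}.
So p & []~p fails at the other 4 worlds.

4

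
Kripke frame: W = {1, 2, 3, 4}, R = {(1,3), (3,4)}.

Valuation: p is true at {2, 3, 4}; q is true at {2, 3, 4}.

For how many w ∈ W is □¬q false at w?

1: successors {3}; ¬q there: 3:F. ✗
2: no successors, so □¬q holds vacuously. ✓
3: successors {4}; ¬q there: 4:F. ✗
4: no successors, so □¬q holds vacuously. ✓
Satisfying worlds: {2, 4}.
So □¬q fails at the other 2 worlds.

2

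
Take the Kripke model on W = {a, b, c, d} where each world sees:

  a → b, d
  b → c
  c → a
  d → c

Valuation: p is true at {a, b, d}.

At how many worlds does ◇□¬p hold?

a: successors {b, d}; □¬p there: b:T, d:T. ✓
b: successors {c}; □¬p there: c:F. ✗
c: successors {a}; □¬p there: a:F. ✗
d: successors {c}; □¬p there: c:F. ✗
Satisfying worlds: {a}.

1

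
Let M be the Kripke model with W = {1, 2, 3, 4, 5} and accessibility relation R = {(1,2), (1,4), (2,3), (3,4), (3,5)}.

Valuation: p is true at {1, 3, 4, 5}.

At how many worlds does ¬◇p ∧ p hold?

1: ¬◇p is F, p is T. ✗
2: ¬◇p is F, p is F. ✗
3: ¬◇p is F, p is T. ✗
4: ¬◇p is T, p is T. ✓
5: ¬◇p is T, p is T. ✓
Satisfying worlds: {4, 5}.

2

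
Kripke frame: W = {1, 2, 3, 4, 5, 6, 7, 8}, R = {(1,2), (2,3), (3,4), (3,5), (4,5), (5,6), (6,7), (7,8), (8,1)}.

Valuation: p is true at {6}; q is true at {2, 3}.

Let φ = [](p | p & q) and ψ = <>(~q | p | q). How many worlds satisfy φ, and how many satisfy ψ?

1 and 8

For [](p | p & q):
1: successors {2}; p | p & q there: 2:F. ✗
2: successors {3}; p | p & q there: 3:F. ✗
3: successors {4, 5}; p | p & q there: 4:F, 5:F. ✗
4: successors {5}; p | p & q there: 5:F. ✗
5: successors {6}; p | p & q there: 6:T. ✓
6: successors {7}; p | p & q there: 7:F. ✗
7: successors {8}; p | p & q there: 8:F. ✗
8: successors {1}; p | p & q there: 1:F. ✗
— 1 world.
For <>(~q | p | q):
1: successors {2}; ~q | p | q there: 2:T. ✓
2: successors {3}; ~q | p | q there: 3:T. ✓
3: successors {4, 5}; ~q | p | q there: 4:T, 5:T. ✓
4: successors {5}; ~q | p | q there: 5:T. ✓
5: successors {6}; ~q | p | q there: 6:T. ✓
6: successors {7}; ~q | p | q there: 7:T. ✓
7: successors {8}; ~q | p | q there: 8:T. ✓
8: successors {1}; ~q | p | q there: 1:T. ✓
— 8 worlds.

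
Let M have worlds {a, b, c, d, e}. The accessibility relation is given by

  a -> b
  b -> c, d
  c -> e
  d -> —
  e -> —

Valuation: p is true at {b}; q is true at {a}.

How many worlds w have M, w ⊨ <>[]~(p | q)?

a: successors {b}; []~(p | q) there: b:T. ✓
b: successors {c, d}; []~(p | q) there: c:T, d:T. ✓
c: successors {e}; []~(p | q) there: e:T. ✓
d: no successors, so <>[]~(p | q) fails. ✗
e: no successors, so <>[]~(p | q) fails. ✗
Satisfying worlds: {a, b, c}.

3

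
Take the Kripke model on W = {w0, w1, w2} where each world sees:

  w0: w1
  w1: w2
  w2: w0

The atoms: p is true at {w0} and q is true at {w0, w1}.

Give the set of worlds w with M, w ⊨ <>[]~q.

{w0}

w0: successors {w1}; []~q there: w1:T. ✓
w1: successors {w2}; []~q there: w2:F. ✗
w2: successors {w0}; []~q there: w0:F. ✗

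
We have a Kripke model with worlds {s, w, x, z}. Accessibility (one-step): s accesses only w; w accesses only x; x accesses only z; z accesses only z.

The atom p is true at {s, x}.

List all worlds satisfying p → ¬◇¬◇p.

{s, w, z}

s: p is T, ¬◇¬◇p is T. ✓
w: p is F, ¬◇¬◇p is F. ✓
x: p is T, ¬◇¬◇p is F. ✗
z: p is F, ¬◇¬◇p is F. ✓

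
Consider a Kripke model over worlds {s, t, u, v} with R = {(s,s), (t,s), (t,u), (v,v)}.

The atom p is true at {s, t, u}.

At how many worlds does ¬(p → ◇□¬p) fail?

s: p → ◇□¬p is F. ✓
t: p → ◇□¬p is T. ✗
u: p → ◇□¬p is F. ✓
v: p → ◇□¬p is T. ✗
Satisfying worlds: {s, u}.
So ¬(p → ◇□¬p) fails at the other 2 worlds.

2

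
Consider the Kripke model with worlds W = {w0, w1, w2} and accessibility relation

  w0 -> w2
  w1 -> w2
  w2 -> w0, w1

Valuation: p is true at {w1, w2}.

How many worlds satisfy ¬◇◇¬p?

w0: ◇◇¬p is T. ✗
w1: ◇◇¬p is T. ✗
w2: ◇◇¬p is F. ✓
Satisfying worlds: {w2}.

1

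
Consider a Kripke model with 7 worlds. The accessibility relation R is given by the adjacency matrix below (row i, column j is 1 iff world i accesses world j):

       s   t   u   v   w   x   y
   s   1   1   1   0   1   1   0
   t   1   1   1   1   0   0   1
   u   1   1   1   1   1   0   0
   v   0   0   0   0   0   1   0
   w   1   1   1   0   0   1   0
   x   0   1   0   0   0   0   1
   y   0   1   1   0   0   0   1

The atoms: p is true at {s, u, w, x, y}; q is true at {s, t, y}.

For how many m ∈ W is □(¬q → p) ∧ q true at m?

2

s: □(¬q → p) is T, q is T. ✓
t: □(¬q → p) is F, q is T. ✗
u: □(¬q → p) is F, q is F. ✗
v: □(¬q → p) is T, q is F. ✗
w: □(¬q → p) is T, q is F. ✗
x: □(¬q → p) is T, q is F. ✗
y: □(¬q → p) is T, q is T. ✓
Satisfying worlds: {s, y}.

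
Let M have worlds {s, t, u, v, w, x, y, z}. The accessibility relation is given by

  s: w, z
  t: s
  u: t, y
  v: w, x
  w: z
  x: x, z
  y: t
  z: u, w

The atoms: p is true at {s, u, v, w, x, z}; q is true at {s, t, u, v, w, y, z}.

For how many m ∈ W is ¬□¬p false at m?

s: □¬p is F. ✓
t: □¬p is F. ✓
u: □¬p is T. ✗
v: □¬p is F. ✓
w: □¬p is F. ✓
x: □¬p is F. ✓
y: □¬p is T. ✗
z: □¬p is F. ✓
Satisfying worlds: {s, t, v, w, x, z}.
So ¬□¬p fails at the other 2 worlds.

2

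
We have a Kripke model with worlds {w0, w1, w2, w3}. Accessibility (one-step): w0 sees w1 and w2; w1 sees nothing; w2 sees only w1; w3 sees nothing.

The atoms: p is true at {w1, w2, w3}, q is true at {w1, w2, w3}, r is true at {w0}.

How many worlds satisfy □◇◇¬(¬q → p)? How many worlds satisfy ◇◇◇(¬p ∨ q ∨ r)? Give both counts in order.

For □◇◇¬(¬q → p):
w0: successors {w1, w2}; ◇◇¬(¬q → p) there: w1:F, w2:F. ✗
w1: no successors, so □◇◇¬(¬q → p) holds vacuously. ✓
w2: successors {w1}; ◇◇¬(¬q → p) there: w1:F. ✗
w3: no successors, so □◇◇¬(¬q → p) holds vacuously. ✓
— 2 worlds.
For ◇◇◇(¬p ∨ q ∨ r):
w0: successors {w1, w2}; ◇◇(¬p ∨ q ∨ r) there: w1:F, w2:F. ✗
w1: no successors, so ◇◇◇(¬p ∨ q ∨ r) fails. ✗
w2: successors {w1}; ◇◇(¬p ∨ q ∨ r) there: w1:F. ✗
w3: no successors, so ◇◇◇(¬p ∨ q ∨ r) fails. ✗
— 0 worlds.

2 and 0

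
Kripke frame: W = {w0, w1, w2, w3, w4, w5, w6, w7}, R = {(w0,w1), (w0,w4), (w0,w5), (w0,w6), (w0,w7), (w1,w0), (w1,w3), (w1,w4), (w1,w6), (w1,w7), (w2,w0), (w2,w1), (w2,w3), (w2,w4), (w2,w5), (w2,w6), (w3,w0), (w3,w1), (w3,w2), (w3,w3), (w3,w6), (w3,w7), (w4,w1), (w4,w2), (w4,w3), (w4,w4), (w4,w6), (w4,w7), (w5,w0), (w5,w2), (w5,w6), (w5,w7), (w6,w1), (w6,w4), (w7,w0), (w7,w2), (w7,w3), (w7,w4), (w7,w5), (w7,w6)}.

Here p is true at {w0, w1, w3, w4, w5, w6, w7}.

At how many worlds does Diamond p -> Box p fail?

w0: Diamond p is T, Box p is T. ✓
w1: Diamond p is T, Box p is T. ✓
w2: Diamond p is T, Box p is T. ✓
w3: Diamond p is T, Box p is F. ✗
w4: Diamond p is T, Box p is F. ✗
w5: Diamond p is T, Box p is F. ✗
w6: Diamond p is T, Box p is T. ✓
w7: Diamond p is T, Box p is F. ✗
Satisfying worlds: {w0, w1, w2, w6}.
So Diamond p -> Box p fails at the other 4 worlds.

4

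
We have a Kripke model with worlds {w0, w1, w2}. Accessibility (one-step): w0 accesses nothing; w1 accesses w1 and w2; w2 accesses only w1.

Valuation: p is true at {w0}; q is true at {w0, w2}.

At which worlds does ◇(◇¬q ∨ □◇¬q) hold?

w0: no successors, so ◇(◇¬q ∨ □◇¬q) fails. ✗
w1: successors {w1, w2}; ◇¬q ∨ □◇¬q there: w1:T, w2:T. ✓
w2: successors {w1}; ◇¬q ∨ □◇¬q there: w1:T. ✓

{w1, w2}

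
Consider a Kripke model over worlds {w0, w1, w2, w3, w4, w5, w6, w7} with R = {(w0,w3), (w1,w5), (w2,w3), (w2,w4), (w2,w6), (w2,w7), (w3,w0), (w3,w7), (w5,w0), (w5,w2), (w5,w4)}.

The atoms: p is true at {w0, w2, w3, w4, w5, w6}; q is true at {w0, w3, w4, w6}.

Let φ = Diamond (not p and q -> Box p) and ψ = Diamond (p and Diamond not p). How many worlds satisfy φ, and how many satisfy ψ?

5 and 3

For Diamond (not p and q -> Box p):
w0: successors {w3}; not p and q -> Box p there: w3:T. ✓
w1: successors {w5}; not p and q -> Box p there: w5:T. ✓
w2: successors {w3, w4, w6, w7}; not p and q -> Box p there: w3:T, w4:T, w6:T, w7:T. ✓
w3: successors {w0, w7}; not p and q -> Box p there: w0:T, w7:T. ✓
w4: no successors, so Diamond (not p and q -> Box p) fails. ✗
w5: successors {w0, w2, w4}; not p and q -> Box p there: w0:T, w2:T, w4:T. ✓
w6: no successors, so Diamond (not p and q -> Box p) fails. ✗
w7: no successors, so Diamond (not p and q -> Box p) fails. ✗
— 5 worlds.
For Diamond (p and Diamond not p):
w0: successors {w3}; p and Diamond not p there: w3:T. ✓
w1: successors {w5}; p and Diamond not p there: w5:F. ✗
w2: successors {w3, w4, w6, w7}; p and Diamond not p there: w3:T, w4:F, w6:F, w7:F. ✓
w3: successors {w0, w7}; p and Diamond not p there: w0:F, w7:F. ✗
w4: no successors, so Diamond (p and Diamond not p) fails. ✗
w5: successors {w0, w2, w4}; p and Diamond not p there: w0:F, w2:T, w4:F. ✓
w6: no successors, so Diamond (p and Diamond not p) fails. ✗
w7: no successors, so Diamond (p and Diamond not p) fails. ✗
— 3 worlds.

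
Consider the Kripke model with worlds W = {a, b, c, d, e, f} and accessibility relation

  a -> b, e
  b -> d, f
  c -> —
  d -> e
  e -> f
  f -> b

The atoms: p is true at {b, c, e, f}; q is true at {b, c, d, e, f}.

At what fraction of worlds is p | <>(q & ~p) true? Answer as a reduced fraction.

2/3

a: p is F, <>(q & ~p) is F. ✗
b: p is T, <>(q & ~p) is T. ✓
c: p is T, <>(q & ~p) is F. ✓
d: p is F, <>(q & ~p) is F. ✗
e: p is T, <>(q & ~p) is F. ✓
f: p is T, <>(q & ~p) is F. ✓
That's 4 of 6 worlds, so 4/6 = 2/3.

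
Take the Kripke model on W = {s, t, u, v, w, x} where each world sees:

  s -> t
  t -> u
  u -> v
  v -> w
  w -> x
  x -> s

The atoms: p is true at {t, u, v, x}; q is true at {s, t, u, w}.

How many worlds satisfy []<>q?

4

s: successors {t}; <>q there: t:T. ✓
t: successors {u}; <>q there: u:F. ✗
u: successors {v}; <>q there: v:T. ✓
v: successors {w}; <>q there: w:F. ✗
w: successors {x}; <>q there: x:T. ✓
x: successors {s}; <>q there: s:T. ✓
Satisfying worlds: {s, u, w, x}.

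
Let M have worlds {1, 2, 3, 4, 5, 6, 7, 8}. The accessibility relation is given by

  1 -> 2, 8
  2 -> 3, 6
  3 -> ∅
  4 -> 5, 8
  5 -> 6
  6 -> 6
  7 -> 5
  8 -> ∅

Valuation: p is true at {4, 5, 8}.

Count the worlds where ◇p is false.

1: successors {2, 8}; p there: 2:F, 8:T. ✓
2: successors {3, 6}; p there: 3:F, 6:F. ✗
3: no successors, so ◇p fails. ✗
4: successors {5, 8}; p there: 5:T, 8:T. ✓
5: successors {6}; p there: 6:F. ✗
6: successors {6}; p there: 6:F. ✗
7: successors {5}; p there: 5:T. ✓
8: no successors, so ◇p fails. ✗
Satisfying worlds: {1, 4, 7}.
So ◇p fails at the other 5 worlds.

5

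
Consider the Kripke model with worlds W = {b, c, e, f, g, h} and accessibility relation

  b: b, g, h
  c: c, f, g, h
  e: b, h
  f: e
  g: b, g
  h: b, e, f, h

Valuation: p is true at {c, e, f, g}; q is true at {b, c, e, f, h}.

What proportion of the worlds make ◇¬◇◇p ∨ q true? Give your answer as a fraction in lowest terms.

5/6

b: ◇¬◇◇p is F, q is T. ✓
c: ◇¬◇◇p is T, q is T. ✓
e: ◇¬◇◇p is F, q is T. ✓
f: ◇¬◇◇p is F, q is T. ✓
g: ◇¬◇◇p is F, q is F. ✗
h: ◇¬◇◇p is T, q is T. ✓
That's 5 of 6 worlds, so 5/6.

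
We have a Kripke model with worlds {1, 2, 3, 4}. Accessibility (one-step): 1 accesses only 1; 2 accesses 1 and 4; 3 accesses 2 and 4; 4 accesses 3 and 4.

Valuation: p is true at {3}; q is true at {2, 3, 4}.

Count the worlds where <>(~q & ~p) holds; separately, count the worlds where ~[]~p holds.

For <>(~q & ~p):
1: successors {1}; ~q & ~p there: 1:T. ✓
2: successors {1, 4}; ~q & ~p there: 1:T, 4:F. ✓
3: successors {2, 4}; ~q & ~p there: 2:F, 4:F. ✗
4: successors {3, 4}; ~q & ~p there: 3:F, 4:F. ✗
— 2 worlds.
For ~[]~p:
1: []~p is T. ✗
2: []~p is T. ✗
3: []~p is T. ✗
4: []~p is F. ✓
— 1 world.

2 and 1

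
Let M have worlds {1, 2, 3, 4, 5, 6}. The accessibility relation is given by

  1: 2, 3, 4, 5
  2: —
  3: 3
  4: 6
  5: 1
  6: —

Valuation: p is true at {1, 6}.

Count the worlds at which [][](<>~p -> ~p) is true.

5

1: successors {2, 3, 4, 5}; [](<>~p -> ~p) there: 2:T, 3:T, 4:T, 5:F. ✗
2: no successors, so [][](<>~p -> ~p) holds vacuously. ✓
3: successors {3}; [](<>~p -> ~p) there: 3:T. ✓
4: successors {6}; [](<>~p -> ~p) there: 6:T. ✓
5: successors {1}; [](<>~p -> ~p) there: 1:T. ✓
6: no successors, so [][](<>~p -> ~p) holds vacuously. ✓
Satisfying worlds: {2, 3, 4, 5, 6}.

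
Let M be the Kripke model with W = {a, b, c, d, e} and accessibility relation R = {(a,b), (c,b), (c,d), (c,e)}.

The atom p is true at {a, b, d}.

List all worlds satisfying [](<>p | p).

{a, b, d, e}

a: successors {b}; <>p | p there: b:T. ✓
b: no successors, so [](<>p | p) holds vacuously. ✓
c: successors {b, d, e}; <>p | p there: b:T, d:T, e:F. ✗
d: no successors, so [](<>p | p) holds vacuously. ✓
e: no successors, so [](<>p | p) holds vacuously. ✓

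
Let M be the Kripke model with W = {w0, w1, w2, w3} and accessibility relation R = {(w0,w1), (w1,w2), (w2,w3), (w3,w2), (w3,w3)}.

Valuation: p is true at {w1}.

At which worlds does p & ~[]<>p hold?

w0: p is F, ~[]<>p is T. ✗
w1: p is T, ~[]<>p is T. ✓
w2: p is F, ~[]<>p is T. ✗
w3: p is F, ~[]<>p is T. ✗

{w1}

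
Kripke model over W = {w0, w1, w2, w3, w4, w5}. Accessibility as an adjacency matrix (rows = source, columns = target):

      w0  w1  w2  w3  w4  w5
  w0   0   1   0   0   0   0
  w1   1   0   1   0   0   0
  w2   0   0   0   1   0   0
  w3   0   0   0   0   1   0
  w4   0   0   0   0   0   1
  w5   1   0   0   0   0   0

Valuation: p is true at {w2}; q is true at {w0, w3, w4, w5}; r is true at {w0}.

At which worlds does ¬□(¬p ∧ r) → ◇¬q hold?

{w0, w1, w5}

w0: ¬□(¬p ∧ r) is T, ◇¬q is T. ✓
w1: ¬□(¬p ∧ r) is T, ◇¬q is T. ✓
w2: ¬□(¬p ∧ r) is T, ◇¬q is F. ✗
w3: ¬□(¬p ∧ r) is T, ◇¬q is F. ✗
w4: ¬□(¬p ∧ r) is T, ◇¬q is F. ✗
w5: ¬□(¬p ∧ r) is F, ◇¬q is F. ✓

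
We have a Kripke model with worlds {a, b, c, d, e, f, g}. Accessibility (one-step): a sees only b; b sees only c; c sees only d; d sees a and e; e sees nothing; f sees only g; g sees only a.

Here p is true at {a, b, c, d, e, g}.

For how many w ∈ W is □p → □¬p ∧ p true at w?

a: □p is T, □¬p ∧ p is F. ✗
b: □p is T, □¬p ∧ p is F. ✗
c: □p is T, □¬p ∧ p is F. ✗
d: □p is T, □¬p ∧ p is F. ✗
e: □p is T, □¬p ∧ p is T. ✓
f: □p is T, □¬p ∧ p is F. ✗
g: □p is T, □¬p ∧ p is F. ✗
Satisfying worlds: {e}.

1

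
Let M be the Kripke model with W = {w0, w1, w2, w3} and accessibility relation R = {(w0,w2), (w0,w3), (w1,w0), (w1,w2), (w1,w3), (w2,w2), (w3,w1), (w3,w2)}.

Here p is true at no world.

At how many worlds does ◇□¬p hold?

w0: successors {w2, w3}; □¬p there: w2:T, w3:T. ✓
w1: successors {w0, w2, w3}; □¬p there: w0:T, w2:T, w3:T. ✓
w2: successors {w2}; □¬p there: w2:T. ✓
w3: successors {w1, w2}; □¬p there: w1:T, w2:T. ✓
Satisfying worlds: {w0, w1, w2, w3}.

4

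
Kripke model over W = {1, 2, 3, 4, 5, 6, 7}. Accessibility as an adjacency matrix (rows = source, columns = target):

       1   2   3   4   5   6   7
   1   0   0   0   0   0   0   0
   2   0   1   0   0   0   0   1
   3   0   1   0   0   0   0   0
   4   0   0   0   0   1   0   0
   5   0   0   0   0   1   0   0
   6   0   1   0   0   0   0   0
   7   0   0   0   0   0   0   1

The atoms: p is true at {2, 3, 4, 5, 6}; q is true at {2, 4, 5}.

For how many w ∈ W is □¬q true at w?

1: no successors, so □¬q holds vacuously. ✓
2: successors {2, 7}; ¬q there: 2:F, 7:T. ✗
3: successors {2}; ¬q there: 2:F. ✗
4: successors {5}; ¬q there: 5:F. ✗
5: successors {5}; ¬q there: 5:F. ✗
6: successors {2}; ¬q there: 2:F. ✗
7: successors {7}; ¬q there: 7:T. ✓
Satisfying worlds: {1, 7}.

2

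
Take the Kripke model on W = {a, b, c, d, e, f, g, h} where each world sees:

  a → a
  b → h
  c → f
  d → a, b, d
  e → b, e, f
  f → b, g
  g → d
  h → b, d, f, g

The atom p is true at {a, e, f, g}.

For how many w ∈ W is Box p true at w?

2

a: successors {a}; p there: a:T. ✓
b: successors {h}; p there: h:F. ✗
c: successors {f}; p there: f:T. ✓
d: successors {a, b, d}; p there: a:T, b:F, d:F. ✗
e: successors {b, e, f}; p there: b:F, e:T, f:T. ✗
f: successors {b, g}; p there: b:F, g:T. ✗
g: successors {d}; p there: d:F. ✗
h: successors {b, d, f, g}; p there: b:F, d:F, f:T, g:T. ✗
Satisfying worlds: {a, c}.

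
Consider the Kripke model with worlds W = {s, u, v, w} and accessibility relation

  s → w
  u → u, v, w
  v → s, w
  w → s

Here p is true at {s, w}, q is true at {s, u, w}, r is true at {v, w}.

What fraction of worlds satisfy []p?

s: successors {w}; p there: w:T. ✓
u: successors {u, v, w}; p there: u:F, v:F, w:T. ✗
v: successors {s, w}; p there: s:T, w:T. ✓
w: successors {s}; p there: s:T. ✓
That's 3 of 4 worlds, so 3/4.

3/4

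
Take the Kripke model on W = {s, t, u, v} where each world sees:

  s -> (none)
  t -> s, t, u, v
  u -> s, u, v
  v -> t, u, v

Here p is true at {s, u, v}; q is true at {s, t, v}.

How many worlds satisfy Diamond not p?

2

s: no successors, so Diamond not p fails. ✗
t: successors {s, t, u, v}; not p there: s:F, t:T, u:F, v:F. ✓
u: successors {s, u, v}; not p there: s:F, u:F, v:F. ✗
v: successors {t, u, v}; not p there: t:T, u:F, v:F. ✓
Satisfying worlds: {t, v}.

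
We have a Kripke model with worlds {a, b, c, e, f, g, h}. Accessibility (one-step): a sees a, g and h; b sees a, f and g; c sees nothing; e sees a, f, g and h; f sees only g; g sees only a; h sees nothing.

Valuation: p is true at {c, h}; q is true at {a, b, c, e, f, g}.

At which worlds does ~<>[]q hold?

{c, g, h}

a: <>[]q is T. ✗
b: <>[]q is T. ✗
c: <>[]q is F. ✓
e: <>[]q is T. ✗
f: <>[]q is T. ✗
g: <>[]q is F. ✓
h: <>[]q is F. ✓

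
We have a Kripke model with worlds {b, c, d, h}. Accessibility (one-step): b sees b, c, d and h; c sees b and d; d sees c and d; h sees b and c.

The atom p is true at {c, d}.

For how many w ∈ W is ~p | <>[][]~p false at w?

2

b: ~p is T, <>[][]~p is F. ✓
c: ~p is F, <>[][]~p is F. ✗
d: ~p is F, <>[][]~p is F. ✗
h: ~p is T, <>[][]~p is F. ✓
Satisfying worlds: {b, h}.
So ~p | <>[][]~p fails at the other 2 worlds.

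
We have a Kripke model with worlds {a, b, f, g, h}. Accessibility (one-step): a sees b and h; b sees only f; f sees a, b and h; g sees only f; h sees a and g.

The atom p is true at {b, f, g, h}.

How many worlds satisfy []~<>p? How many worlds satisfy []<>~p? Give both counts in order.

0 and 2

For []~<>p:
a: successors {b, h}; ~<>p there: b:F, h:F. ✗
b: successors {f}; ~<>p there: f:F. ✗
f: successors {a, b, h}; ~<>p there: a:F, b:F, h:F. ✗
g: successors {f}; ~<>p there: f:F. ✗
h: successors {a, g}; ~<>p there: a:F, g:F. ✗
— 0 worlds.
For []<>~p:
a: successors {b, h}; <>~p there: b:F, h:T. ✗
b: successors {f}; <>~p there: f:T. ✓
f: successors {a, b, h}; <>~p there: a:F, b:F, h:T. ✗
g: successors {f}; <>~p there: f:T. ✓
h: successors {a, g}; <>~p there: a:F, g:F. ✗
— 2 worlds.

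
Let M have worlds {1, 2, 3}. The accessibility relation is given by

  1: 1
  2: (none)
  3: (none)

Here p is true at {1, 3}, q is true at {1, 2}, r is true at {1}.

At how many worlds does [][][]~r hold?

1: successors {1}; [][]~r there: 1:F. ✗
2: no successors, so [][][]~r holds vacuously. ✓
3: no successors, so [][][]~r holds vacuously. ✓
Satisfying worlds: {2, 3}.

2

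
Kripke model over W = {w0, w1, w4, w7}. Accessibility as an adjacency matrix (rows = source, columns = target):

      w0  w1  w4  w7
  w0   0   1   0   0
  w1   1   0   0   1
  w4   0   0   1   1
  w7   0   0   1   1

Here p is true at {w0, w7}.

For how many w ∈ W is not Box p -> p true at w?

3

w0: not Box p is T, p is T. ✓
w1: not Box p is F, p is F. ✓
w4: not Box p is T, p is F. ✗
w7: not Box p is T, p is T. ✓
Satisfying worlds: {w0, w1, w7}.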